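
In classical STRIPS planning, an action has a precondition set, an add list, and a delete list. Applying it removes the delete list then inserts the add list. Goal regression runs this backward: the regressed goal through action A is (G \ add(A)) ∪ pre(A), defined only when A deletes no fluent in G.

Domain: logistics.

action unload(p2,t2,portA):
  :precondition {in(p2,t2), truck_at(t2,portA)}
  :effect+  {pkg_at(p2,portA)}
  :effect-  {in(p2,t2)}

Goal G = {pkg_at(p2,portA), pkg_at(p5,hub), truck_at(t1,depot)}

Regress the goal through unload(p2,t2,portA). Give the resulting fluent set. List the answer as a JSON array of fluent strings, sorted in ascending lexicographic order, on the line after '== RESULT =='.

Compute (G \ add) ∪ pre:
  G ∩ del = {}  (empty — regression defined)
  G \ add = {pkg_at(p2,portA), pkg_at(p5,hub), truck_at(t1,depot)} \ {pkg_at(p2,portA)} = {pkg_at(p5,hub), truck_at(t1,depot)}
  ∪ pre   = {pkg_at(p5,hub), truck_at(t1,depot)} ∪ {in(p2,t2), truck_at(t2,portA)}
          = {in(p2,t2), pkg_at(p5,hub), truck_at(t1,depot), truck_at(t2,portA)}

== RESULT ==
["in(p2,t2)", "pkg_at(p5,hub)", "truck_at(t1,depot)", "truck_at(t2,portA)"]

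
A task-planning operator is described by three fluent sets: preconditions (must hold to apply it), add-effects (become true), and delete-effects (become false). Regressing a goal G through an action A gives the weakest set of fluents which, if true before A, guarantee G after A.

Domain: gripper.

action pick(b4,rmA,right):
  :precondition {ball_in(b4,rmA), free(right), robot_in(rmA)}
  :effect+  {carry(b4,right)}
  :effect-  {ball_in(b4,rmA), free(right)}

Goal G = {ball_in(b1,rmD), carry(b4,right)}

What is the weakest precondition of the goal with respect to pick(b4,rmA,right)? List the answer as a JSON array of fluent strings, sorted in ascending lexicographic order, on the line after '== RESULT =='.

Regress:
  G ∩ del = {}  (empty — regression defined)
  G \ add = {ball_in(b1,rmD), carry(b4,right)} \ {carry(b4,right)} = {ball_in(b1,rmD)}
  ∪ pre   = {ball_in(b1,rmD)} ∪ {ball_in(b4,rmA), free(right), robot_in(rmA)}
          = {ball_in(b1,rmD), ball_in(b4,rmA), free(right), robot_in(rmA)}

== RESULT ==
["ball_in(b1,rmD)", "ball_in(b4,rmA)", "free(right)", "robot_in(rmA)"]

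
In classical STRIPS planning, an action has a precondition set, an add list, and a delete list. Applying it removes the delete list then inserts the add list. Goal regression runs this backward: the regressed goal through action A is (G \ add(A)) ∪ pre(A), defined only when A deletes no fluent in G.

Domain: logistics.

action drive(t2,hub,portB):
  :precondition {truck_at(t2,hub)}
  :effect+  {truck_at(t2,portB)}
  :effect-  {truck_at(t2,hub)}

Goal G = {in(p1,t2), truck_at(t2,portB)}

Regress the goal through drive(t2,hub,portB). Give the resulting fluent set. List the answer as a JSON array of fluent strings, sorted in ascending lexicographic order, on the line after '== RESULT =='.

Compute (G \ add) ∪ pre:
  G ∩ del = {}  (empty — regression defined)
  G \ add = {in(p1,t2), truck_at(t2,portB)} \ {truck_at(t2,portB)} = {in(p1,t2)}
  ∪ pre   = {in(p1,t2)} ∪ {truck_at(t2,hub)}
          = {in(p1,t2), truck_at(t2,hub)}

== RESULT ==
["in(p1,t2)", "truck_at(t2,hub)"]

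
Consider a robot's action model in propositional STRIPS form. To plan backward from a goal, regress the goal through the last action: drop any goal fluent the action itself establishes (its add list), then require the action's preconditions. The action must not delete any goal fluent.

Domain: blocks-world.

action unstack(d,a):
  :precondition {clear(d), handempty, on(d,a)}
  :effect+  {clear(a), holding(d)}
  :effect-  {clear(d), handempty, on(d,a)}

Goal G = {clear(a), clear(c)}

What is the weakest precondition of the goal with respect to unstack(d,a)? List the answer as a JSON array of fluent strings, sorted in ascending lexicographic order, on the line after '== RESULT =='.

Regress:
  G ∩ del = {}  (empty — regression defined)
  G \ add = {clear(a), clear(c)} \ {clear(a), holding(d)} = {clear(c)}
  ∪ pre   = {clear(c)} ∪ {clear(d), handempty, on(d,a)}
          = {clear(c), clear(d), handempty, on(d,a)}

== RESULT ==
["clear(c)", "clear(d)", "handempty", "on(d,a)"]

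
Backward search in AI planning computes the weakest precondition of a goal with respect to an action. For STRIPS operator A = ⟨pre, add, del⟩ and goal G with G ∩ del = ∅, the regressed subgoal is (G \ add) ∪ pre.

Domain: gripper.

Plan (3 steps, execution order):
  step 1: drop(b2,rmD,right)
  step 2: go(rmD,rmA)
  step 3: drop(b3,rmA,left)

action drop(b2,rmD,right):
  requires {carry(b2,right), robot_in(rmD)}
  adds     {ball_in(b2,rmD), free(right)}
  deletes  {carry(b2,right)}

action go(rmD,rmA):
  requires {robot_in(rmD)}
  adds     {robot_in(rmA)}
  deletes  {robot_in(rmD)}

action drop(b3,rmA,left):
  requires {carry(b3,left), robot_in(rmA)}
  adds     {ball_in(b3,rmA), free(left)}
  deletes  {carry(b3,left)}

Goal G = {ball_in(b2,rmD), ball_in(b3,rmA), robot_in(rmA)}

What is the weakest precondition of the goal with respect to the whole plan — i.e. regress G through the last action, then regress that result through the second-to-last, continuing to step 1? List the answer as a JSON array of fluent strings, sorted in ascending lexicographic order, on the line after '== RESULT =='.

Work backward from the goal:
  through step 3 (drop(b3,rmA,left)): drop {ball_in(b3,rmA)}, keep {ball_in(b2,rmD), robot_in(rmA)}, require {carry(b3,left), robot_in(rmA)}
    → {ball_in(b2,rmD), carry(b3,left), robot_in(rmA)}
  through step 2 (go(rmD,rmA)): drop {robot_in(rmA)}, keep {ball_in(b2,rmD), carry(b3,left)}, require {robot_in(rmD)}
    → {ball_in(b2,rmD), carry(b3,left), robot_in(rmD)}
  through step 1 (drop(b2,rmD,right)): drop {ball_in(b2,rmD)}, keep {carry(b3,left), robot_in(rmD)}, require {carry(b2,right), robot_in(rmD)}
    → {carry(b2,right), carry(b3,left), robot_in(rmD)}

== RESULT ==
["carry(b2,right)", "carry(b3,left)", "robot_in(rmD)"]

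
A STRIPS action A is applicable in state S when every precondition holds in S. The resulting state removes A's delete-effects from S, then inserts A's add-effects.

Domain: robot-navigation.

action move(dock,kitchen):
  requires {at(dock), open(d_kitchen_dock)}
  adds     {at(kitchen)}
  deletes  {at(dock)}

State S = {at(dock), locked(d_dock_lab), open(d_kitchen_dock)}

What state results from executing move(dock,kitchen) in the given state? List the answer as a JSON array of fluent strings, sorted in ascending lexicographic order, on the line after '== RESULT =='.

Progress:
  pre ⊆ S: {at(dock), open(d_kitchen_dock)} ⊆ S  — applicable
  S \ del = {locked(d_dock_lab), open(d_kitchen_dock)}
  ∪ add   = {at(kitchen), locked(d_dock_lab), open(d_kitchen_dock)}

== RESULT ==
["at(kitchen)", "locked(d_dock_lab)", "open(d_kitchen_dock)"]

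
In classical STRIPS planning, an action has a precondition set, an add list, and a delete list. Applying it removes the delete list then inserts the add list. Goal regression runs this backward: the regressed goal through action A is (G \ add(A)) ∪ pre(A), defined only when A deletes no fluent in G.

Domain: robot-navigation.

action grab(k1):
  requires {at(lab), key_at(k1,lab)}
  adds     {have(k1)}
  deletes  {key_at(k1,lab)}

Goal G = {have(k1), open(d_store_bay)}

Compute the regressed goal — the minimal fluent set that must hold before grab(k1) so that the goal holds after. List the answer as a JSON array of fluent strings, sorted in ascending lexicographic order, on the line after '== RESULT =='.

Regress:
  G ∩ del = {}  (empty — regression defined)
  G \ add = {have(k1), open(d_store_bay)} \ {have(k1)} = {open(d_store_bay)}
  ∪ pre   = {open(d_store_bay)} ∪ {at(lab), key_at(k1,lab)}
          = {at(lab), key_at(k1,lab), open(d_store_bay)}

== RESULT ==
["at(lab)", "key_at(k1,lab)", "open(d_store_bay)"]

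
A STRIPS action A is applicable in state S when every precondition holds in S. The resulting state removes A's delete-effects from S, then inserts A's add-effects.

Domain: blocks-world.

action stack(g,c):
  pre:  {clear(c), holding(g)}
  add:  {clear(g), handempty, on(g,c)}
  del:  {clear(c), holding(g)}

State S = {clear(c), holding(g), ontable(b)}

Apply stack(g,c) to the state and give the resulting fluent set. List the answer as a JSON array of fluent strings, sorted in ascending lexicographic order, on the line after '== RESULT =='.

Progress:
  pre ⊆ S: {clear(c), holding(g)} ⊆ S  — applicable
  S \ del = {ontable(b)}
  ∪ add   = {clear(g), handempty, on(g,c), ontable(b)}

== RESULT ==
["clear(g)", "handempty", "on(g,c)", "ontable(b)"]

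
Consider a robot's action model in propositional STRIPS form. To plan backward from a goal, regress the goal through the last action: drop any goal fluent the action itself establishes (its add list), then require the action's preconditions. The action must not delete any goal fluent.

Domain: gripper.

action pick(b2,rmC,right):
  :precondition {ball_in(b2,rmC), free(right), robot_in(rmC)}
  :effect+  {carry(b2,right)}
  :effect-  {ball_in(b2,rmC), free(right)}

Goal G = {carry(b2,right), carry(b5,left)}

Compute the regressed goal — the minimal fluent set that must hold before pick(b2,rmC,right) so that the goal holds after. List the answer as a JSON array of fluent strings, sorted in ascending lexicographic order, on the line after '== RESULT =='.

Regress:
  G ∩ del = {}  (empty — regression defined)
  G \ add = {carry(b2,right), carry(b5,left)} \ {carry(b2,right)} = {carry(b5,left)}
  ∪ pre   = {carry(b5,left)} ∪ {ball_in(b2,rmC), free(right), robot_in(rmC)}
          = {ball_in(b2,rmC), carry(b5,left), free(right), robot_in(rmC)}

== RESULT ==
["ball_in(b2,rmC)", "carry(b5,left)", "free(right)", "robot_in(rmC)"]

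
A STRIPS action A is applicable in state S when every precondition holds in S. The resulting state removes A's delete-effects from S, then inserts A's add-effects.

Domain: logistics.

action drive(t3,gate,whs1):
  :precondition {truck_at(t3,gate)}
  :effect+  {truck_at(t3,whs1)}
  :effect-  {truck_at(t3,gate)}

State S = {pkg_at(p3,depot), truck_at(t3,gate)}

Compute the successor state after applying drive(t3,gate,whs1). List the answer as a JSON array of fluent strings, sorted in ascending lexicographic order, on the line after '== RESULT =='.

Progress:
  pre ⊆ S: {truck_at(t3,gate)} ⊆ S  — applicable
  S \ del = {pkg_at(p3,depot)}
  ∪ add   = {pkg_at(p3,depot), truck_at(t3,whs1)}

== RESULT ==
["pkg_at(p3,depot)", "truck_at(t3,whs1)"]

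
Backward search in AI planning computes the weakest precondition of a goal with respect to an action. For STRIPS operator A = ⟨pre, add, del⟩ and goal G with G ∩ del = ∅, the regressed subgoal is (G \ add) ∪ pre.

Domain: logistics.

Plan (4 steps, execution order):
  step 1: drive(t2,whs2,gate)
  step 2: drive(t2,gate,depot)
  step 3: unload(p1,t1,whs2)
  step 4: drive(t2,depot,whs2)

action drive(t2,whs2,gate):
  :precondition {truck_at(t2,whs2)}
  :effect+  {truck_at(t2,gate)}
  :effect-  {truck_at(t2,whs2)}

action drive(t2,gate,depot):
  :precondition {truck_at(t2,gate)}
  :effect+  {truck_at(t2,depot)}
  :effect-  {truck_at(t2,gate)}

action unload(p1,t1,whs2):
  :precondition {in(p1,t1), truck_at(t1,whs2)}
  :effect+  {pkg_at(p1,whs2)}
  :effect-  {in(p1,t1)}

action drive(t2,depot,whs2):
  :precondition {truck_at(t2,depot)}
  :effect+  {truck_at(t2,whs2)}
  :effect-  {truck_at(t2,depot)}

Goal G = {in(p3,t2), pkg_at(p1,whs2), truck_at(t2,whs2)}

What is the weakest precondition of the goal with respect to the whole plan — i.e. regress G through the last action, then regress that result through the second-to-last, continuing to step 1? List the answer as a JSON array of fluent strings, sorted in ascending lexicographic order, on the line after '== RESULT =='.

Regress step by step:
  through step 4 (drive(t2,depot,whs2)): drop {truck_at(t2,whs2)}, keep {in(p3,t2), pkg_at(p1,whs2)}, require {truck_at(t2,depot)}
    → {in(p3,t2), pkg_at(p1,whs2), truck_at(t2,depot)}
  through step 3 (unload(p1,t1,whs2)): drop {pkg_at(p1,whs2)}, keep {in(p3,t2), truck_at(t2,depot)}, require {in(p1,t1), truck_at(t1,whs2)}
    → {in(p1,t1), in(p3,t2), truck_at(t1,whs2), truck_at(t2,depot)}
  through step 2 (drive(t2,gate,depot)): drop {truck_at(t2,depot)}, keep {in(p1,t1), in(p3,t2), truck_at(t1,whs2)}, require {truck_at(t2,gate)}
    → {in(p1,t1), in(p3,t2), truck_at(t1,whs2), truck_at(t2,gate)}
  through step 1 (drive(t2,whs2,gate)): drop {truck_at(t2,gate)}, keep {in(p1,t1), in(p3,t2), truck_at(t1,whs2)}, require {truck_at(t2,whs2)}
    → {in(p1,t1), in(p3,t2), truck_at(t1,whs2), truck_at(t2,whs2)}

== RESULT ==
["in(p1,t1)", "in(p3,t2)", "truck_at(t1,whs2)", "truck_at(t2,whs2)"]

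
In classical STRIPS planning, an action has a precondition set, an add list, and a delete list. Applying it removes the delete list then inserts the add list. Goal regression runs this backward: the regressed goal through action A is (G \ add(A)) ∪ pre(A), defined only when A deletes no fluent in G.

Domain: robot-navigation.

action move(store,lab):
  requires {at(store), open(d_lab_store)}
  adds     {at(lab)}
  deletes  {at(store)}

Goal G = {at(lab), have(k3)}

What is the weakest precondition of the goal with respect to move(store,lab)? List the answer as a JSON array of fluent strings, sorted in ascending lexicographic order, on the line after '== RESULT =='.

Regress:
  G ∩ del = {}  (empty — regression defined)
  G \ add = {at(lab), have(k3)} \ {at(lab)} = {have(k3)}
  ∪ pre   = {have(k3)} ∪ {at(store), open(d_lab_store)}
          = {at(store), have(k3), open(d_lab_store)}

== RESULT ==
["at(store)", "have(k3)", "open(d_lab_store)"]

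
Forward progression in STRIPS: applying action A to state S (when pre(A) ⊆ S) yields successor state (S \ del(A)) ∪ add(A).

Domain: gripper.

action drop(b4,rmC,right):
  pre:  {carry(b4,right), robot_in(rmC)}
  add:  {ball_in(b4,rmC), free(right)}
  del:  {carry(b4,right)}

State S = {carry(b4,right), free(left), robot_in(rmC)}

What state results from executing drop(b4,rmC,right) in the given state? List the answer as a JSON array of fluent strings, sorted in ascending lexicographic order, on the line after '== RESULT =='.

Progress:
  pre ⊆ S: {carry(b4,right), robot_in(rmC)} ⊆ S  — applicable
  S \ del = {free(left), robot_in(rmC)}
  ∪ add   = {ball_in(b4,rmC), free(left), free(right), robot_in(rmC)}

== RESULT ==
["ball_in(b4,rmC)", "free(left)", "free(right)", "robot_in(rmC)"]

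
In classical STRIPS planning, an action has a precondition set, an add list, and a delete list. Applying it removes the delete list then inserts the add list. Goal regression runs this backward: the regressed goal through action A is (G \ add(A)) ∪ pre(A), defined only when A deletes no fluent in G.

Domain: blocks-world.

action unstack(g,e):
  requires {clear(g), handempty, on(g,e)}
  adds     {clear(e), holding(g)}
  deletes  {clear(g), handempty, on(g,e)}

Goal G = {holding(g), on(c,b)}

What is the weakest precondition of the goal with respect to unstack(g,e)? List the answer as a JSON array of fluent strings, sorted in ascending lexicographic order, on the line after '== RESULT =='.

Compute (G \ add) ∪ pre:
  G ∩ del = {}  (empty — regression defined)
  G \ add = {holding(g), on(c,b)} \ {clear(e), holding(g)} = {on(c,b)}
  ∪ pre   = {on(c,b)} ∪ {clear(g), handempty, on(g,e)}
          = {clear(g), handempty, on(c,b), on(g,e)}

== RESULT ==
["clear(g)", "handempty", "on(c,b)", "on(g,e)"]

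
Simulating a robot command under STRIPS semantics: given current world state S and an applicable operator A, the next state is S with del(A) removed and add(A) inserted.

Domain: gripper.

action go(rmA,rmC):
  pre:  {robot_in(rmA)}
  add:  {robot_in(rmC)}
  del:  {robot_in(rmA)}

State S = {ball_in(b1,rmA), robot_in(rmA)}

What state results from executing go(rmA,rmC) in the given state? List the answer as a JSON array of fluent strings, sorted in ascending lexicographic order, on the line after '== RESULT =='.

Progress:
  pre ⊆ S: {robot_in(rmA)} ⊆ S  — applicable
  S \ del = {ball_in(b1,rmA)}
  ∪ add   = {ball_in(b1,rmA), robot_in(rmC)}

== RESULT ==
["ball_in(b1,rmA)", "robot_in(rmC)"]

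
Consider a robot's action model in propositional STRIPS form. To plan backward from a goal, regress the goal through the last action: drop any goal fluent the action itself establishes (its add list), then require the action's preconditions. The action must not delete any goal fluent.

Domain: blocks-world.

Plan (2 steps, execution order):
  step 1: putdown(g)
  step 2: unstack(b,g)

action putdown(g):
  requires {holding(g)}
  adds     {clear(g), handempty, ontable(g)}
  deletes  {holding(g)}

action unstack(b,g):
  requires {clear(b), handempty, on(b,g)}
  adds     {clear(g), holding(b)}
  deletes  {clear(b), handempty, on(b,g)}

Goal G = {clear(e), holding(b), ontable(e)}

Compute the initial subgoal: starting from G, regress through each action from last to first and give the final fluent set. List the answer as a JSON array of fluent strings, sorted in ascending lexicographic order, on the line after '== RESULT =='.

Work backward from the goal:
  through step 2 (unstack(b,g)): drop {holding(b)}, keep {clear(e), ontable(e)}, require {clear(b), handempty, on(b,g)}
    → {clear(b), clear(e), handempty, on(b,g), ontable(e)}
  through step 1 (putdown(g)): drop {handempty}, keep {clear(b), clear(e), on(b,g), ontable(e)}, require {holding(g)}
    → {clear(b), clear(e), holding(g), on(b,g), ontable(e)}

== RESULT ==
["clear(b)", "clear(e)", "holding(g)", "on(b,g)", "ontable(e)"]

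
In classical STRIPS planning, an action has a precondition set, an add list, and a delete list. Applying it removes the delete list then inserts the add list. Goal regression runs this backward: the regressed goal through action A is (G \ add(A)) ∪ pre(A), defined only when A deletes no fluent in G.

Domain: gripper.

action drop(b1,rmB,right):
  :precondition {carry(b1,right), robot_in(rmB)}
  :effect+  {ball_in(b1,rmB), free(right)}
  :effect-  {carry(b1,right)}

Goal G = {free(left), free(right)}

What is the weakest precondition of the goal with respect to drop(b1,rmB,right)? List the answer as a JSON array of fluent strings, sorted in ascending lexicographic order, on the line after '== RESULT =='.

Regress:
  G ∩ del = {}  (empty — regression defined)
  G \ add = {free(left), free(right)} \ {ball_in(b1,rmB), free(right)} = {free(left)}
  ∪ pre   = {free(left)} ∪ {carry(b1,right), robot_in(rmB)}
          = {carry(b1,right), free(left), robot_in(rmB)}

== RESULT ==
["carry(b1,right)", "free(left)", "robot_in(rmB)"]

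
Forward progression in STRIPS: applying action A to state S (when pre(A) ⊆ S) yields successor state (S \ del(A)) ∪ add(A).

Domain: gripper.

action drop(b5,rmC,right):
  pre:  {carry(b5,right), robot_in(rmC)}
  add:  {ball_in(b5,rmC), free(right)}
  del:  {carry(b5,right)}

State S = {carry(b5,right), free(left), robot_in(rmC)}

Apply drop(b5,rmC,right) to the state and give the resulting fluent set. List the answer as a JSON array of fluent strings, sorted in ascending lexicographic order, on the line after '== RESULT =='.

Compute (S \ del) ∪ add:
  pre ⊆ S: {carry(b5,right), robot_in(rmC)} ⊆ S  — applicable
  S \ del = {free(left), robot_in(rmC)}
  ∪ add   = {ball_in(b5,rmC), free(left), free(right), robot_in(rmC)}

== RESULT ==
["ball_in(b5,rmC)", "free(left)", "free(right)", "robot_in(rmC)"]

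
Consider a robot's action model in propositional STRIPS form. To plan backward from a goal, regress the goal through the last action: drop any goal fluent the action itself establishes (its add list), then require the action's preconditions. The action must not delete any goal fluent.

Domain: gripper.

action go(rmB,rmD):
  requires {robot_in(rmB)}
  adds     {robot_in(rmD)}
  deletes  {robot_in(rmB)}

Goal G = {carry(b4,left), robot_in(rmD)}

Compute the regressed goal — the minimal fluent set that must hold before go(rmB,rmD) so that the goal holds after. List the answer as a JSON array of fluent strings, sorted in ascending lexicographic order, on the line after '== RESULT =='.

Compute (G \ add) ∪ pre:
  G ∩ del = {}  (empty — regression defined)
  G \ add = {carry(b4,left), robot_in(rmD)} \ {robot_in(rmD)} = {carry(b4,left)}
  ∪ pre   = {carry(b4,left)} ∪ {robot_in(rmB)}
          = {carry(b4,left), robot_in(rmB)}

== RESULT ==
["carry(b4,left)", "robot_in(rmB)"]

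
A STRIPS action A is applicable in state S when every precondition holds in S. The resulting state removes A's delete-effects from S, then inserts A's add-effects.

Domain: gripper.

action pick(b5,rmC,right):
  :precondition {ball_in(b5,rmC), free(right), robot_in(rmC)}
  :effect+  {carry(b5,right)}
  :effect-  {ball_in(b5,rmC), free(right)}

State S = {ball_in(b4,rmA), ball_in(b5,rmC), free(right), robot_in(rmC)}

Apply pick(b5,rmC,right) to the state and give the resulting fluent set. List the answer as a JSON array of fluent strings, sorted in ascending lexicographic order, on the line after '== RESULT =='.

Compute (S \ del) ∪ add:
  pre ⊆ S: {ball_in(b5,rmC), free(right), robot_in(rmC)} ⊆ S  — applicable
  S \ del = {ball_in(b4,rmA), robot_in(rmC)}
  ∪ add   = {ball_in(b4,rmA), carry(b5,right), robot_in(rmC)}

== RESULT ==
["ball_in(b4,rmA)", "carry(b5,right)", "robot_in(rmC)"]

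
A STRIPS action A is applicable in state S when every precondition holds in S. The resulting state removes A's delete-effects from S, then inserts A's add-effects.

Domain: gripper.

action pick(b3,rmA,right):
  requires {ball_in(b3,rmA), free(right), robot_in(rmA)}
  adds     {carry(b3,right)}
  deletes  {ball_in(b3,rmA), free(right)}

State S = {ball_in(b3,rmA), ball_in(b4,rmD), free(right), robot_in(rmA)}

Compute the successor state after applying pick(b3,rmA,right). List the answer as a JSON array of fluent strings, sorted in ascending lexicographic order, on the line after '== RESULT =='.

Compute (S \ del) ∪ add:
  pre ⊆ S: {ball_in(b3,rmA), free(right), robot_in(rmA)} ⊆ S  — applicable
  S \ del = {ball_in(b4,rmD), robot_in(rmA)}
  ∪ add   = {ball_in(b4,rmD), carry(b3,right), robot_in(rmA)}

== RESULT ==
["ball_in(b4,rmD)", "carry(b3,right)", "robot_in(rmA)"]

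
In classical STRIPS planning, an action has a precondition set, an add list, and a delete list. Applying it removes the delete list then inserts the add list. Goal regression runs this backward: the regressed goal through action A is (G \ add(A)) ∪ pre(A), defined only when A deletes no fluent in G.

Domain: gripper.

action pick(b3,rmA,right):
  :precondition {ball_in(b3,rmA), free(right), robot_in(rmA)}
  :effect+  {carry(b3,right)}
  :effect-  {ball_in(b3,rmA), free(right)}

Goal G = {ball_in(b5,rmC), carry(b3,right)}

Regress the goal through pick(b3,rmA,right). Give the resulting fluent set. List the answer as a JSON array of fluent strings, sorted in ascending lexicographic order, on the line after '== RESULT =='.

Regress:
  G ∩ del = {}  (empty — regression defined)
  G \ add = {ball_in(b5,rmC), carry(b3,right)} \ {carry(b3,right)} = {ball_in(b5,rmC)}
  ∪ pre   = {ball_in(b5,rmC)} ∪ {ball_in(b3,rmA), free(right), robot_in(rmA)}
          = {ball_in(b3,rmA), ball_in(b5,rmC), free(right), robot_in(rmA)}

== RESULT ==
["ball_in(b3,rmA)", "ball_in(b5,rmC)", "free(right)", "robot_in(rmA)"]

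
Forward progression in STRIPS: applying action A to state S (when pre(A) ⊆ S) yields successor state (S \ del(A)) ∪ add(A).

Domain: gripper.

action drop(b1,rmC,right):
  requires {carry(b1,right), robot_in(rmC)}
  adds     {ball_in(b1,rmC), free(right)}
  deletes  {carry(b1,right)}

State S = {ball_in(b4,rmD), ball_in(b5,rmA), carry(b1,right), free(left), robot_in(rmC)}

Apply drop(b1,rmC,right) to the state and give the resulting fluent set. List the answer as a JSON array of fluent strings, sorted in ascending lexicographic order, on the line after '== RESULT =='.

Compute (S \ del) ∪ add:
  pre ⊆ S: {carry(b1,right), robot_in(rmC)} ⊆ S  — applicable
  S \ del = {ball_in(b4,rmD), ball_in(b5,rmA), free(left), robot_in(rmC)}
  ∪ add   = {ball_in(b1,rmC), ball_in(b4,rmD), ball_in(b5,rmA), free(left), free(right), robot_in(rmC)}

== RESULT ==
["ball_in(b1,rmC)", "ball_in(b4,rmD)", "ball_in(b5,rmA)", "free(left)", "free(right)", "robot_in(rmC)"]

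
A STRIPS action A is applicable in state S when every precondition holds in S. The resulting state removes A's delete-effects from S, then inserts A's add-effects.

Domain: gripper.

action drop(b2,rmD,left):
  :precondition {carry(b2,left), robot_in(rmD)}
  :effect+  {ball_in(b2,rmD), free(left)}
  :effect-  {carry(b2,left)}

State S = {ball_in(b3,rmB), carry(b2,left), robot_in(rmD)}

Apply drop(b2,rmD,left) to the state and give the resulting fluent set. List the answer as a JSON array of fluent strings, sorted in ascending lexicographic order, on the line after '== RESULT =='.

Progress:
  pre ⊆ S: {carry(b2,left), robot_in(rmD)} ⊆ S  — applicable
  S \ del = {ball_in(b3,rmB), robot_in(rmD)}
  ∪ add   = {ball_in(b2,rmD), ball_in(b3,rmB), free(left), robot_in(rmD)}

== RESULT ==
["ball_in(b2,rmD)", "ball_in(b3,rmB)", "free(left)", "robot_in(rmD)"]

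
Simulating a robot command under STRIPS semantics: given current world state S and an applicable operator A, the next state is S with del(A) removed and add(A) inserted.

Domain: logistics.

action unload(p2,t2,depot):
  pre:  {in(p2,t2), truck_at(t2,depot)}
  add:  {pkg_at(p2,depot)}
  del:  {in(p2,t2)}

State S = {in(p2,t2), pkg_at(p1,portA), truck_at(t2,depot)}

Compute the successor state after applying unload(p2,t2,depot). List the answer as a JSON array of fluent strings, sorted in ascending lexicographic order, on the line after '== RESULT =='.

Progress:
  pre ⊆ S: {in(p2,t2), truck_at(t2,depot)} ⊆ S  — applicable
  S \ del = {pkg_at(p1,portA), truck_at(t2,depot)}
  ∪ add   = {pkg_at(p1,portA), pkg_at(p2,depot), truck_at(t2,depot)}

== RESULT ==
["pkg_at(p1,portA)", "pkg_at(p2,depot)", "truck_at(t2,depot)"]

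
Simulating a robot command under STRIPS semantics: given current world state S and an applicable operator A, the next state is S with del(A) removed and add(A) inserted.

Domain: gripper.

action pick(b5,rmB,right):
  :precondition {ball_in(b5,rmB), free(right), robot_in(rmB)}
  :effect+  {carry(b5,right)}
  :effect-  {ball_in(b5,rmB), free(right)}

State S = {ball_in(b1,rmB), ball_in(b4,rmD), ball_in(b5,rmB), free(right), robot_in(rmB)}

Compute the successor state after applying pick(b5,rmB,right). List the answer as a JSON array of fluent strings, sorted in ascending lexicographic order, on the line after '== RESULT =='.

Progress:
  pre ⊆ S: {ball_in(b5,rmB), free(right), robot_in(rmB)} ⊆ S  — applicable
  S \ del = {ball_in(b1,rmB), ball_in(b4,rmD), robot_in(rmB)}
  ∪ add   = {ball_in(b1,rmB), ball_in(b4,rmD), carry(b5,right), robot_in(rmB)}

== RESULT ==
["ball_in(b1,rmB)", "ball_in(b4,rmD)", "carry(b5,right)", "robot_in(rmB)"]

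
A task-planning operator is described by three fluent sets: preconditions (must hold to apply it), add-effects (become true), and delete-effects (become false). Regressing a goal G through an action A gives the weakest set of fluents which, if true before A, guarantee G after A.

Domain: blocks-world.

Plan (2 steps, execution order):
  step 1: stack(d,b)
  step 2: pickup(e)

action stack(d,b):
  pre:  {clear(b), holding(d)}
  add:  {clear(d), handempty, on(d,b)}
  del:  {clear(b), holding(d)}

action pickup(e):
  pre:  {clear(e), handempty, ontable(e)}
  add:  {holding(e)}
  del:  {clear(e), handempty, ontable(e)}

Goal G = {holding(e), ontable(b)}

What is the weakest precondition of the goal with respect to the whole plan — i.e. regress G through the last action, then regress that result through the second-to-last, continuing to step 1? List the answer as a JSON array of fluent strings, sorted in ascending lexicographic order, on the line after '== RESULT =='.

Work backward from the goal:
  through step 2 (pickup(e)): drop {holding(e)}, keep {ontable(b)}, require {clear(e), handempty, ontable(e)}
    → {clear(e), handempty, ontable(b), ontable(e)}
  through step 1 (stack(d,b)): drop {handempty}, keep {clear(e), ontable(b), ontable(e)}, require {clear(b), holding(d)}
    → {clear(b), clear(e), holding(d), ontable(b), ontable(e)}

== RESULT ==
["clear(b)", "clear(e)", "holding(d)", "ontable(b)", "ontable(e)"]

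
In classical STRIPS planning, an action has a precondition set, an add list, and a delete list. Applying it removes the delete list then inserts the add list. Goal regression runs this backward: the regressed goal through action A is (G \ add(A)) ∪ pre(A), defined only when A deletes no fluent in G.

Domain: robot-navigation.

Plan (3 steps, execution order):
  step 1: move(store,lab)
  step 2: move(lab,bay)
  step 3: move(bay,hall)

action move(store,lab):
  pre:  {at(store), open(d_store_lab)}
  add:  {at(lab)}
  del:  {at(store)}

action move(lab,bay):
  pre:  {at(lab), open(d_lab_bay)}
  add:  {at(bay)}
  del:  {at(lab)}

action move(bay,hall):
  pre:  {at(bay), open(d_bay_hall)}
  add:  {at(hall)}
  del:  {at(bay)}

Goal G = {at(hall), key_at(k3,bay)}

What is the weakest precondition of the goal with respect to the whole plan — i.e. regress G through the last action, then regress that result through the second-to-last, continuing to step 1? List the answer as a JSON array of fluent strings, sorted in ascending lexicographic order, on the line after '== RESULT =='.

Regress step by step:
  through step 3 (move(bay,hall)): drop {at(hall)}, keep {key_at(k3,bay)}, require {at(bay), open(d_bay_hall)}
    → {at(bay), key_at(k3,bay), open(d_bay_hall)}
  through step 2 (move(lab,bay)): drop {at(bay)}, keep {key_at(k3,bay), open(d_bay_hall)}, require {at(lab), open(d_lab_bay)}
    → {at(lab), key_at(k3,bay), open(d_bay_hall), open(d_lab_bay)}
  through step 1 (move(store,lab)): drop {at(lab)}, keep {key_at(k3,bay), open(d_bay_hall), open(d_lab_bay)}, require {at(store), open(d_store_lab)}
    → {at(store), key_at(k3,bay), open(d_bay_hall), open(d_lab_bay), open(d_store_lab)}

== RESULT ==
["at(store)", "key_at(k3,bay)", "open(d_bay_hall)", "open(d_lab_bay)", "open(d_store_lab)"]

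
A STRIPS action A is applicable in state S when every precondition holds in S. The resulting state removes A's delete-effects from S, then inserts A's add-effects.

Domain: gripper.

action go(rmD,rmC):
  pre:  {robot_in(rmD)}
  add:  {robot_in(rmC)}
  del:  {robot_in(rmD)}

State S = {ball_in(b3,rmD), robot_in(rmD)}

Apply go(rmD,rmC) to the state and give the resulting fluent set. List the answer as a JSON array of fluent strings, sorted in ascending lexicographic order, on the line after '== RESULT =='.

Compute (S \ del) ∪ add:
  pre ⊆ S: {robot_in(rmD)} ⊆ S  — applicable
  S \ del = {ball_in(b3,rmD)}
  ∪ add   = {ball_in(b3,rmD), robot_in(rmC)}

== RESULT ==
["ball_in(b3,rmD)", "robot_in(rmC)"]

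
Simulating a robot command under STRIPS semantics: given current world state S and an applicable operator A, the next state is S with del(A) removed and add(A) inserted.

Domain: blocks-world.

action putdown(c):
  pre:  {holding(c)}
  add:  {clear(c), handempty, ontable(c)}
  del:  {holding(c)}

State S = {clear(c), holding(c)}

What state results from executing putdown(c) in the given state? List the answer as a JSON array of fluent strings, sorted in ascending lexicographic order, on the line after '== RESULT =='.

Progress:
  pre ⊆ S: {holding(c)} ⊆ S  — applicable
  S \ del = {clear(c)}
  ∪ add   = {clear(c), handempty, ontable(c)}

== RESULT ==
["clear(c)", "handempty", "ontable(c)"]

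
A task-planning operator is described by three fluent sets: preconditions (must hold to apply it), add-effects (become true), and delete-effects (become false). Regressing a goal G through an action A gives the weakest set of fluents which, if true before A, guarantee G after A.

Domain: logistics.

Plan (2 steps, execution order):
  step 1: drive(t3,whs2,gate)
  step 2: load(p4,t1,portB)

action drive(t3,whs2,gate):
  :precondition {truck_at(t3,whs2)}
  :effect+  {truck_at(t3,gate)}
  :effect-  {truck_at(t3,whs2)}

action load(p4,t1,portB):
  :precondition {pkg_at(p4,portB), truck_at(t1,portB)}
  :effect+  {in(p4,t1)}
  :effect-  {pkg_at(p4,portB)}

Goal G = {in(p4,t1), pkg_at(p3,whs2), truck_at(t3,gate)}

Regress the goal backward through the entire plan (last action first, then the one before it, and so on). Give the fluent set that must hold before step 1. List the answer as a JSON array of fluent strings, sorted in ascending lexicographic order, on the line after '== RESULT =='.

Work backward from the goal:
  through step 2 (load(p4,t1,portB)): drop {in(p4,t1)}, keep {pkg_at(p3,whs2), truck_at(t3,gate)}, require {pkg_at(p4,portB), truck_at(t1,portB)}
    → {pkg_at(p3,whs2), pkg_at(p4,portB), truck_at(t1,portB), truck_at(t3,gate)}
  through step 1 (drive(t3,whs2,gate)): drop {truck_at(t3,gate)}, keep {pkg_at(p3,whs2), pkg_at(p4,portB), truck_at(t1,portB)}, require {truck_at(t3,whs2)}
    → {pkg_at(p3,whs2), pkg_at(p4,portB), truck_at(t1,portB), truck_at(t3,whs2)}

== RESULT ==
["pkg_at(p3,whs2)", "pkg_at(p4,portB)", "truck_at(t1,portB)", "truck_at(t3,whs2)"]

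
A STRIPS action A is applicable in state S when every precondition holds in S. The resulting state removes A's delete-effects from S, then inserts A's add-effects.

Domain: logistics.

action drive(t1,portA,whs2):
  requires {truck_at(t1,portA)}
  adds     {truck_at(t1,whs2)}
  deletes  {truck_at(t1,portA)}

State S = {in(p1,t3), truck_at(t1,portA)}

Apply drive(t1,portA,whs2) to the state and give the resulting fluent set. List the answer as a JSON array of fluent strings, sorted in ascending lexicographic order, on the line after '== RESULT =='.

Compute (S \ del) ∪ add:
  pre ⊆ S: {truck_at(t1,portA)} ⊆ S  — applicable
  S \ del = {in(p1,t3)}
  ∪ add   = {in(p1,t3), truck_at(t1,whs2)}

== RESULT ==
["in(p1,t3)", "truck_at(t1,whs2)"]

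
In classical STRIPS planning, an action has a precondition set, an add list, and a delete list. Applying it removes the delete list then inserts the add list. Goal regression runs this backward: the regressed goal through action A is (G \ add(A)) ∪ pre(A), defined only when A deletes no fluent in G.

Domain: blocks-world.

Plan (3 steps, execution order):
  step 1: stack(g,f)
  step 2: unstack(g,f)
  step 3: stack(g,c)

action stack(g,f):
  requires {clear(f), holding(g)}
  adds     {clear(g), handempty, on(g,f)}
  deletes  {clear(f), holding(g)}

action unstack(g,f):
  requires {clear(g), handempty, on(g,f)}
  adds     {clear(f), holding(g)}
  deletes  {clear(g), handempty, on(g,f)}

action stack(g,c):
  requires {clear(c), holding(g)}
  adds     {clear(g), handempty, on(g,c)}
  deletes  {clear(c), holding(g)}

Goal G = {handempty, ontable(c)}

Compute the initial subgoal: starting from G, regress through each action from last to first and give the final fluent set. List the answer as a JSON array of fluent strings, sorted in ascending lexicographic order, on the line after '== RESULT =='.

Work backward from the goal:
  through step 3 (stack(g,c)): drop {handempty}, keep {ontable(c)}, require {clear(c), holding(g)}
    → {clear(c), holding(g), ontable(c)}
  through step 2 (unstack(g,f)): drop {holding(g)}, keep {clear(c), ontable(c)}, require {clear(g), handempty, on(g,f)}
    → {clear(c), clear(g), handempty, on(g,f), ontable(c)}
  through step 1 (stack(g,f)): drop {clear(g), handempty, on(g,f)}, keep {clear(c), ontable(c)}, require {clear(f), holding(g)}
    → {clear(c), clear(f), holding(g), ontable(c)}

== RESULT ==
["clear(c)", "clear(f)", "holding(g)", "ontable(c)"]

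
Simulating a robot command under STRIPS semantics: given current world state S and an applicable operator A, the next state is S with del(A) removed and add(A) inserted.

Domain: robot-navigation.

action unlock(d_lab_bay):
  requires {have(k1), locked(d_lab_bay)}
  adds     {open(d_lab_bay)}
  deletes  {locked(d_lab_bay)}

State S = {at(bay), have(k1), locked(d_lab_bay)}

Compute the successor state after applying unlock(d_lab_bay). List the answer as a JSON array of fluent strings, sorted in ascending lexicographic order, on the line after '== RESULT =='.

Progress:
  pre ⊆ S: {have(k1), locked(d_lab_bay)} ⊆ S  — applicable
  S \ del = {at(bay), have(k1)}
  ∪ add   = {at(bay), have(k1), open(d_lab_bay)}

== RESULT ==
["at(bay)", "have(k1)", "open(d_lab_bay)"]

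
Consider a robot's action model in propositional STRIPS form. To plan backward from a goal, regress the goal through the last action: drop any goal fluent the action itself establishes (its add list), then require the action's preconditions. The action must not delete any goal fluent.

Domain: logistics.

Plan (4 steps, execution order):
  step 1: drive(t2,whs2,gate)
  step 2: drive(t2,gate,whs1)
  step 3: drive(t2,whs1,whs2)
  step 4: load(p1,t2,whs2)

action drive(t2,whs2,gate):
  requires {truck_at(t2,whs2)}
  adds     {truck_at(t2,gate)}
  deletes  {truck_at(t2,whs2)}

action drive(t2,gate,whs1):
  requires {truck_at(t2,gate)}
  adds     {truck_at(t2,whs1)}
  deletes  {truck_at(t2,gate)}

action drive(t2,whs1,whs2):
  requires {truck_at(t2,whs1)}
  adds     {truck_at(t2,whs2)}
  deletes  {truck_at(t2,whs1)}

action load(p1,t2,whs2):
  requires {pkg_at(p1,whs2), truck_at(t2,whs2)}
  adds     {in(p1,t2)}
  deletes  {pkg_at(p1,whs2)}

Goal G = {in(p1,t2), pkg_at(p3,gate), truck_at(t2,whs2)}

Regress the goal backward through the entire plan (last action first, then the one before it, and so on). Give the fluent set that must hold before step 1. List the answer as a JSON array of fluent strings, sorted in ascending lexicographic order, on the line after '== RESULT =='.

Regress step by step:
  through step 4 (load(p1,t2,whs2)): drop {in(p1,t2)}, keep {pkg_at(p3,gate), truck_at(t2,whs2)}, require {pkg_at(p1,whs2), truck_at(t2,whs2)}
    → {pkg_at(p1,whs2), pkg_at(p3,gate), truck_at(t2,whs2)}
  through step 3 (drive(t2,whs1,whs2)): drop {truck_at(t2,whs2)}, keep {pkg_at(p1,whs2), pkg_at(p3,gate)}, require {truck_at(t2,whs1)}
    → {pkg_at(p1,whs2), pkg_at(p3,gate), truck_at(t2,whs1)}
  through step 2 (drive(t2,gate,whs1)): drop {truck_at(t2,whs1)}, keep {pkg_at(p1,whs2), pkg_at(p3,gate)}, require {truck_at(t2,gate)}
    → {pkg_at(p1,whs2), pkg_at(p3,gate), truck_at(t2,gate)}
  through step 1 (drive(t2,whs2,gate)): drop {truck_at(t2,gate)}, keep {pkg_at(p1,whs2), pkg_at(p3,gate)}, require {truck_at(t2,whs2)}
    → {pkg_at(p1,whs2), pkg_at(p3,gate), truck_at(t2,whs2)}

== RESULT ==
["pkg_at(p1,whs2)", "pkg_at(p3,gate)", "truck_at(t2,whs2)"]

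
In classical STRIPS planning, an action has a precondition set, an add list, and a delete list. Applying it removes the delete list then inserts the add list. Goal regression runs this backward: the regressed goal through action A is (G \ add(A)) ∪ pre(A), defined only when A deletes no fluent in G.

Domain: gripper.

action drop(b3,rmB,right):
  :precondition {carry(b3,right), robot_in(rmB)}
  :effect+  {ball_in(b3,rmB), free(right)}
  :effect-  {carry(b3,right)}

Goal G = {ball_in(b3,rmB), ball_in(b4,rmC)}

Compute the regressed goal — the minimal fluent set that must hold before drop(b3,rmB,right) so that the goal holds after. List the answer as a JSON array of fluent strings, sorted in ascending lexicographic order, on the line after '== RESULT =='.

Compute (G \ add) ∪ pre:
  G ∩ del = {}  (empty — regression defined)
  G \ add = {ball_in(b3,rmB), ball_in(b4,rmC)} \ {ball_in(b3,rmB), free(right)} = {ball_in(b4,rmC)}
  ∪ pre   = {ball_in(b4,rmC)} ∪ {carry(b3,right), robot_in(rmB)}
          = {ball_in(b4,rmC), carry(b3,right), robot_in(rmB)}

== RESULT ==
["ball_in(b4,rmC)", "carry(b3,right)", "robot_in(rmB)"]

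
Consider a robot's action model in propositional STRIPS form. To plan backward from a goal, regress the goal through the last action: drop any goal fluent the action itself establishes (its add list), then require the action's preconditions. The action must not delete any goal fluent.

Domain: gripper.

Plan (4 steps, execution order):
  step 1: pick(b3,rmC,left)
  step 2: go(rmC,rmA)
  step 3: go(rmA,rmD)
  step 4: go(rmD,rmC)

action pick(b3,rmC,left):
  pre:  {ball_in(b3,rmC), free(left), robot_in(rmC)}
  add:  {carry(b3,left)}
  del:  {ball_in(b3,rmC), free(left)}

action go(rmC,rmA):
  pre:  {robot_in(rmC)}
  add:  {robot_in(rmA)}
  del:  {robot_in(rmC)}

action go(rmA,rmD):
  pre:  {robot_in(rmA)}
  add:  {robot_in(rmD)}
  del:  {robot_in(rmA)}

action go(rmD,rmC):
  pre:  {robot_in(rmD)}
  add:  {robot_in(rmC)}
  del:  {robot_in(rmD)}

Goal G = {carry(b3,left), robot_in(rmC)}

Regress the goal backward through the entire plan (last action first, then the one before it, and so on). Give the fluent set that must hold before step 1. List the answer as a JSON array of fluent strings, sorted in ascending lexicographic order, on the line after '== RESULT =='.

Work backward from the goal:
  through step 4 (go(rmD,rmC)): drop {robot_in(rmC)}, keep {carry(b3,left)}, require {robot_in(rmD)}
    → {carry(b3,left), robot_in(rmD)}
  through step 3 (go(rmA,rmD)): drop {robot_in(rmD)}, keep {carry(b3,left)}, require {robot_in(rmA)}
    → {carry(b3,left), robot_in(rmA)}
  through step 2 (go(rmC,rmA)): drop {robot_in(rmA)}, keep {carry(b3,left)}, require {robot_in(rmC)}
    → {carry(b3,left), robot_in(rmC)}
  through step 1 (pick(b3,rmC,left)): drop {carry(b3,left)}, keep {robot_in(rmC)}, require {ball_in(b3,rmC), free(left), robot_in(rmC)}
    → {ball_in(b3,rmC), free(left), robot_in(rmC)}

== RESULT ==
["ball_in(b3,rmC)", "free(left)", "robot_in(rmC)"]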